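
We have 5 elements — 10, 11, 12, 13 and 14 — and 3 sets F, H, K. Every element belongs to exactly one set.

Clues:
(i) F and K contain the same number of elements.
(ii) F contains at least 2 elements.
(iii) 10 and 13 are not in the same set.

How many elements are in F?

2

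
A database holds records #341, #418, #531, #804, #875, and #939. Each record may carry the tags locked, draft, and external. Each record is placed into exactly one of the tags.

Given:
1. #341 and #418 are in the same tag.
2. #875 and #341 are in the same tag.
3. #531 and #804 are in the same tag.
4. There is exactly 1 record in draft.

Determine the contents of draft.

draft = {#939}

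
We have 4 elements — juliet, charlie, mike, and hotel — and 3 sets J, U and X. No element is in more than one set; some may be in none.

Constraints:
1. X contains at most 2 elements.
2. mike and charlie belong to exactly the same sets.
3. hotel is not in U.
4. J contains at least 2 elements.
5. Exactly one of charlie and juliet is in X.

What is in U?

U = {}

From (3): hotel ∉ U.
Suppose juliet ∈ U: no assignment then satisfies all the clues, so juliet ∉ U.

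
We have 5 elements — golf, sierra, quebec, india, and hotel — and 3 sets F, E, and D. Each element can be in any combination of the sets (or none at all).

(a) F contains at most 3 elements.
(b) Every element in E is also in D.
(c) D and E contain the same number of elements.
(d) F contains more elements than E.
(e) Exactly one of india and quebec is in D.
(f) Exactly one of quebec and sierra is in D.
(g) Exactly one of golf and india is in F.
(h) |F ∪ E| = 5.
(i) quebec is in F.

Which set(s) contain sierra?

sierra: D, E

From (i): quebec ∈ F.
Suppose sierra ∈ F: no assignment then satisfies all the clues, so sierra ∉ F.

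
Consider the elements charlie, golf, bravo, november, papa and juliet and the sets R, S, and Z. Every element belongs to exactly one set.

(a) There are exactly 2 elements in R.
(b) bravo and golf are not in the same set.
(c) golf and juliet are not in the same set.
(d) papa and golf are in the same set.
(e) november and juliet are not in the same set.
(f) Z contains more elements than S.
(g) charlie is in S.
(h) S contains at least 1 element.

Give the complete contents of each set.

R = {bravo, juliet}; S = {charlie}; Z = {golf, november, papa}

From (g): charlie ∈ S.
Suppose golf ∈ R: no assignment then satisfies all the clues, so golf ∉ R.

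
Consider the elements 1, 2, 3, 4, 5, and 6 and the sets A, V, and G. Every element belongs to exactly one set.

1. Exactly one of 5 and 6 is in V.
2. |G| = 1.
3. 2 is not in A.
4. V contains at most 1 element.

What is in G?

G = {2}

From (3): 2 ∉ A.
Suppose 1 ∈ G: no assignment then satisfies all the clues, so 1 ∉ G.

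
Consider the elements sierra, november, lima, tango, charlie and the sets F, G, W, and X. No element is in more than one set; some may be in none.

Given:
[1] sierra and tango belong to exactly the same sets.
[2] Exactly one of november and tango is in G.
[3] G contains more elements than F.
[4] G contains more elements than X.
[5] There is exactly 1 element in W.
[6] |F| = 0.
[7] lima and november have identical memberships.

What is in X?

(6): F already has 0, so the rest are out.
Suppose sierra ∈ X: no assignment then satisfies all the clues, so sierra ∉ X.

X = {}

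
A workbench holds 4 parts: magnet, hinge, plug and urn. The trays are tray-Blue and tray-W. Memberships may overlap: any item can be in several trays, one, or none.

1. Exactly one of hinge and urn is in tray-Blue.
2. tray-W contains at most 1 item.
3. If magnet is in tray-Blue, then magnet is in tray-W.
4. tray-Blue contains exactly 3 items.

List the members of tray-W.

tray-W = {magnet}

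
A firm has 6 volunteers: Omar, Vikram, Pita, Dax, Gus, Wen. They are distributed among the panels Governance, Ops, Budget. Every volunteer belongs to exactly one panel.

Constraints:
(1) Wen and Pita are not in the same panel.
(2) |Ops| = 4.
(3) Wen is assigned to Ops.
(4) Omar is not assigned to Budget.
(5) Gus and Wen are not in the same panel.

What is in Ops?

Ops = {Dax, Omar, Vikram, Wen}

From (3): Wen ∈ Ops.
From (4): Omar ∉ Budget.
(1): Pita ∉ Ops.
(5): Gus ∉ Ops.
(2): only 4 candidates remain for Ops, so all are in.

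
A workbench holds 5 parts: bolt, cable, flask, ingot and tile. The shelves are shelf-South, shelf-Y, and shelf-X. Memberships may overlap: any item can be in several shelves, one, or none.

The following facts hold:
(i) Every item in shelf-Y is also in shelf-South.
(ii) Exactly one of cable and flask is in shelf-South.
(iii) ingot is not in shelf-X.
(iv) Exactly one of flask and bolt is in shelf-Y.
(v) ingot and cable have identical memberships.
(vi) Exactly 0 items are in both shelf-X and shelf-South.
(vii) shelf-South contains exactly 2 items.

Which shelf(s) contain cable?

cable: none

From (iii): ingot ∉ shelf-X.
(v): cable matches ingot: cable ∉ shelf-X.
Suppose cable ∈ shelf-South: no assignment then satisfies all the clues, so cable ∉ shelf-South.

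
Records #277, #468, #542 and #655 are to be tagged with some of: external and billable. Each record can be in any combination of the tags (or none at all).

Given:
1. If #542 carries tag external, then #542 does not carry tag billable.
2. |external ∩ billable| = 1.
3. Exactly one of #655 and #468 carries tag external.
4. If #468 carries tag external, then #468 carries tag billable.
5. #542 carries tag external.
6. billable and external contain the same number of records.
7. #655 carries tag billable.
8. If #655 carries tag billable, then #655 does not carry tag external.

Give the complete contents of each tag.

external = {#468, #542}; billable = {#468, #655}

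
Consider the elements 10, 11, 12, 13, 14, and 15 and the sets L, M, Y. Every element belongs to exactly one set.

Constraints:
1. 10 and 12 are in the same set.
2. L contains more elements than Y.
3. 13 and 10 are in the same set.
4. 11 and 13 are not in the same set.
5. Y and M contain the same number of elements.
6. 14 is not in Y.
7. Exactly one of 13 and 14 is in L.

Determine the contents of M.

M = {14}

From (6): 14 ∉ Y.
Suppose 10 ∈ M: no assignment then satisfies all the clues, so 10 ∉ M.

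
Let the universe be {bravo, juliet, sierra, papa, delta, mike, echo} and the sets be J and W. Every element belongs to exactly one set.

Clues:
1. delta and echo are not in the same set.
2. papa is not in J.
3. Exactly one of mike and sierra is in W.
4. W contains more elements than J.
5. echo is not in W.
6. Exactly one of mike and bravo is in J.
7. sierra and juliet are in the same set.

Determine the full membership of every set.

J = {echo, mike}; W = {bravo, delta, juliet, papa, sierra}

From (2): papa ∉ J.
From (5): echo ∉ W.
Only one set left: papa ∈ W.
Only one set left: echo ∈ J.
(1): delta ∉ J.
Only one set left: delta ∈ W.
Suppose bravo ∈ J: no assignment then satisfies all the clues, so bravo ∉ J.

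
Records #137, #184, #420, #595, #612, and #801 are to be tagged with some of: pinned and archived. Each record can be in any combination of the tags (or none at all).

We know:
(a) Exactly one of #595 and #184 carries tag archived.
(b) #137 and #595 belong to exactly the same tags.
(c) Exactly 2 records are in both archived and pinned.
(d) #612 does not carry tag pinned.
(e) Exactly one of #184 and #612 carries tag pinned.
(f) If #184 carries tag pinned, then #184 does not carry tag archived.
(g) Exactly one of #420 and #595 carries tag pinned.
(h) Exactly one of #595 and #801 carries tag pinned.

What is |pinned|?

3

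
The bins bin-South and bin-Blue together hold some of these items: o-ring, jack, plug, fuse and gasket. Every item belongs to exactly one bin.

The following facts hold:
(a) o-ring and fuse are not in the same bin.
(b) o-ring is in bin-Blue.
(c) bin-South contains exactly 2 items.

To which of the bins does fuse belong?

fuse: bin-South

From (b): o-ring ∈ bin-Blue.
(a): fuse ∉ bin-Blue.
Only one bin left: fuse ∈ bin-South.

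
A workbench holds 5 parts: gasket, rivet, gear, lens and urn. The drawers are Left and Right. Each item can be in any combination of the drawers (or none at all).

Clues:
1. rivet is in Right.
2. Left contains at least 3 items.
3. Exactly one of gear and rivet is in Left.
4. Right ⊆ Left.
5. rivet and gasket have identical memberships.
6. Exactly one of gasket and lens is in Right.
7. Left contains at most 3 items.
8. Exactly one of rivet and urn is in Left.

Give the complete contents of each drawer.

Left = {gasket, lens, rivet}; Right = {gasket, rivet}

From (1): rivet ∈ Right.
(4) with rivet ∈ Right: rivet ∈ Left.
(5): gasket matches rivet: gasket ∈ Left.
(5): gasket matches rivet: gasket ∈ Right.
(6) (exactly one): lens ∉ Right.
(8) (exactly one): urn ∉ Left.
(3) (exactly one): gear ∉ Left.
(4) contrapositive: gear ∉ Right.
(4) contrapositive: urn ∉ Right.
(2): only 3 candidates remain for Left, so all are in.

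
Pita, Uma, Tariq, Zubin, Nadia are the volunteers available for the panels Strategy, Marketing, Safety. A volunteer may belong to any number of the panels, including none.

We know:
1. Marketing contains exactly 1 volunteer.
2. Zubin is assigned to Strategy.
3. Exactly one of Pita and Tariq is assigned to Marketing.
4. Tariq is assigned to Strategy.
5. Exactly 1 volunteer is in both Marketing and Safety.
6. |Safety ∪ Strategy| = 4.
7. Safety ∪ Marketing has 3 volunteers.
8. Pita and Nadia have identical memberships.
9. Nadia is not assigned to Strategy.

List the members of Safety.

Safety = {Nadia, Pita, Tariq}

From (2): Zubin ∈ Strategy.
From (4): Tariq ∈ Strategy.
From (9): Nadia ∉ Strategy.
(8): Pita matches Nadia: Pita ∉ Strategy.
Suppose Pita ∉ Safety: no assignment then satisfies all the clues, so Pita ∈ Safety.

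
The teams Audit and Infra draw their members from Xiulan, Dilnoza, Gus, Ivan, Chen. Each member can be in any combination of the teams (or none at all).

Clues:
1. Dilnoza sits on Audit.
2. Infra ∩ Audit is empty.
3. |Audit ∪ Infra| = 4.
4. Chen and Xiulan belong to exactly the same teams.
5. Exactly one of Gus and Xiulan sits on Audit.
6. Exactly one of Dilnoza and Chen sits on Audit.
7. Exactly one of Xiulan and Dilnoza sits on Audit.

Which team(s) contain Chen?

From (1): Dilnoza ∈ Audit.
(2) (disjoint): Dilnoza ∉ Infra.
(6) (exactly one): Chen ∉ Audit.
(7) (exactly one): Xiulan ∉ Audit.
(5) (exactly one): Gus ∈ Audit.
(2) (disjoint): Gus ∉ Infra.
Suppose Chen ∉ Infra: no assignment then satisfies all the clues, so Chen ∈ Infra.

Chen: Infra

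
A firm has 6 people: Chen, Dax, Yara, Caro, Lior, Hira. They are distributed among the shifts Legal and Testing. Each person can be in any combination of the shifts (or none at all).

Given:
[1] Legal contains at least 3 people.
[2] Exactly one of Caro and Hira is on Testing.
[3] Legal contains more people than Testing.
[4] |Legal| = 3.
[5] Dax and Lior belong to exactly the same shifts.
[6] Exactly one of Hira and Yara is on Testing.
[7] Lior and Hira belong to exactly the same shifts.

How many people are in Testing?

2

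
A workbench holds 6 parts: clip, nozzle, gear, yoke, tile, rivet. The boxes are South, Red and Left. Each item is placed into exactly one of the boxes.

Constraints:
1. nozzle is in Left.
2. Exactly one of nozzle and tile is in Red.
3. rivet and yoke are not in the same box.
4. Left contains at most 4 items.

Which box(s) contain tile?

tile: Red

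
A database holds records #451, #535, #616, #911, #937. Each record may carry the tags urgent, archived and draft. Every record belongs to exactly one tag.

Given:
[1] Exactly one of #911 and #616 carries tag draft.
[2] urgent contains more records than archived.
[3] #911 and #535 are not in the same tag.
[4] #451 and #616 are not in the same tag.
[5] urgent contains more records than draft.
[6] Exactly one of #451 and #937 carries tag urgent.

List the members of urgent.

urgent = {#535, #616, #937}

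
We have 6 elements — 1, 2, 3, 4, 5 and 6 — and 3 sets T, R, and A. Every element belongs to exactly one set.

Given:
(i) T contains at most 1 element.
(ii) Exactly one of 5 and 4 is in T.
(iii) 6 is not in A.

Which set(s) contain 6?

From (iii): 6 ∉ A.
Suppose 6 ∈ T: no assignment then satisfies all the clues, so 6 ∉ T.

6: R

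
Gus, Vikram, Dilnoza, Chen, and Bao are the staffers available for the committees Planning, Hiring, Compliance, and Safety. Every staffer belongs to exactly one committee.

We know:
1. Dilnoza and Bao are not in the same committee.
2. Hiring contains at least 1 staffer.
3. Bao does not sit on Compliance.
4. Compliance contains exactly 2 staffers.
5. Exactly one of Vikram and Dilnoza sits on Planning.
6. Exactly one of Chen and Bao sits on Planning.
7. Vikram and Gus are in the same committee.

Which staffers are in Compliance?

Compliance = {Gus, Vikram}

From (3): Bao ∉ Compliance.
Suppose Gus ∉ Compliance: no assignment then satisfies all the clues, so Gus ∈ Compliance.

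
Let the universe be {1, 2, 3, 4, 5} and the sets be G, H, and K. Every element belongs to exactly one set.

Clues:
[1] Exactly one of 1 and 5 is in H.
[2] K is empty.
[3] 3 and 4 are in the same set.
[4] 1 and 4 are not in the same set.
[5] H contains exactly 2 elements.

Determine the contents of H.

H = {1, 2}

(2): K already has 0, so the rest are out.
Suppose 1 ∉ H: no assignment then satisfies all the clues, so 1 ∈ H.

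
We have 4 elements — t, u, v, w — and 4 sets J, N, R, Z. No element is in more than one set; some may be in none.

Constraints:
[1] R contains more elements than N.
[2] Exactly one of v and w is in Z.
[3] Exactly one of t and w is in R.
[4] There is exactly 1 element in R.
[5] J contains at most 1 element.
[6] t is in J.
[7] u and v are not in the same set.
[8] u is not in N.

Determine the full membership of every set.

From (6): t ∈ J.
From (8): u ∉ N.
(3) (exactly one): w ∈ R.
(4): R already has 1, so the rest are out.
(5): J already has 1, so the rest are out.
(2) (exactly one): v ∈ Z.
(7): u ∉ Z.

J = {t}; N = {}; R = {w}; Z = {v}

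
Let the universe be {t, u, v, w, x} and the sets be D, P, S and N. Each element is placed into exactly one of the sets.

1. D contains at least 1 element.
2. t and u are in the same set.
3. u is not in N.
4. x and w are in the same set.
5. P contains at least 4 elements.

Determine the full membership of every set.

D = {v}; P = {t, u, w, x}; S = {}; N = {}

From (3): u ∉ N.
(2): t matches u: t ∉ N.
Suppose t ∈ D: no assignment then satisfies all the clues, so t ∉ D.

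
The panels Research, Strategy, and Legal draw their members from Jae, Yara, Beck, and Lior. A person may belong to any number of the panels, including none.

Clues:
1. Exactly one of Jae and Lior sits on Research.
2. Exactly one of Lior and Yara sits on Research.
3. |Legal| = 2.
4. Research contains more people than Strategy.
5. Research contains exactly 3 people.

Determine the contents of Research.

Research = {Beck, Jae, Yara}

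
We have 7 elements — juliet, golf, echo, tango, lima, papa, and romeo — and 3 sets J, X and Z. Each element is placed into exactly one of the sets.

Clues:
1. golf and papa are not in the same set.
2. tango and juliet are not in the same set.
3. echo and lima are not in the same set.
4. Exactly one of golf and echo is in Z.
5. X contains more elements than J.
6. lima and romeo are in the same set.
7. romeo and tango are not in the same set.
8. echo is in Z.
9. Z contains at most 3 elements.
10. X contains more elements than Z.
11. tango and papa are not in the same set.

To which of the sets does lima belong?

lima: X

From (8): echo ∈ Z.
(3): lima ∉ Z.
(4) (exactly one): golf ∉ Z.
(6): romeo matches lima: romeo ∉ Z.
Suppose lima ∈ J: no assignment then satisfies all the clues, so lima ∉ J.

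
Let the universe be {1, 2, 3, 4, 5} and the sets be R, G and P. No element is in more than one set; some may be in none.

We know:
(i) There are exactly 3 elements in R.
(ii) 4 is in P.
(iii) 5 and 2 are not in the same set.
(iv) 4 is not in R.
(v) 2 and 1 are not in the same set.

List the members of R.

R = {1, 3, 5}

From (ii): 4 ∈ P.
Suppose 1 ∉ R: no assignment then satisfies all the clues, so 1 ∈ R.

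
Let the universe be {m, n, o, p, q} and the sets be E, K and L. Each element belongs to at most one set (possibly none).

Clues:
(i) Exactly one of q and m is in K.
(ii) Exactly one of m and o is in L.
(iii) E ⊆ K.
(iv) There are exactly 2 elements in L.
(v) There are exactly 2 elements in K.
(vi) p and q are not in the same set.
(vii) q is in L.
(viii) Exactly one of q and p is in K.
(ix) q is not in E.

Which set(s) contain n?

From (vii): q ∈ L.
(i) (exactly one): m ∈ K.
(ii) (exactly one): o ∈ L.
(iv): L already has 2, so the rest are out.
(viii) (exactly one): p ∈ K.
(v): K already has 2, so the rest are out.
(iii) contrapositive: n ∉ E.

n: none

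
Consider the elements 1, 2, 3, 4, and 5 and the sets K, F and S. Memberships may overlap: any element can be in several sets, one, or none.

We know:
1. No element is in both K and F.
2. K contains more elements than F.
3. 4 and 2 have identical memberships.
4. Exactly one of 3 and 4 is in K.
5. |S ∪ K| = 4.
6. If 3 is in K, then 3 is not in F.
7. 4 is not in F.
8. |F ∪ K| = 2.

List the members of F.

From (7): 4 ∉ F.
(3): 2 matches 4: 2 ∉ F.
Suppose 1 ∈ F: no assignment then satisfies all the clues, so 1 ∉ F.

F = {}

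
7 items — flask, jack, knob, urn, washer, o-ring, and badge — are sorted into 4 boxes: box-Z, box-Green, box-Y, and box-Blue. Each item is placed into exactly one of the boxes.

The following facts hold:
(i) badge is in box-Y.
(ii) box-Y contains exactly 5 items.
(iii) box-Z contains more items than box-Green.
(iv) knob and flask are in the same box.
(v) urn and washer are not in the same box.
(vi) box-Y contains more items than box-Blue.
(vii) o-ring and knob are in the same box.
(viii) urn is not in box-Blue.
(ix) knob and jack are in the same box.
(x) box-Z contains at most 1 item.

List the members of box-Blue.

box-Blue = {washer}

From (i): badge ∈ box-Y.
From (viii): urn ∉ box-Blue.
Suppose flask ∈ box-Blue: no assignment then satisfies all the clues, so flask ∉ box-Blue.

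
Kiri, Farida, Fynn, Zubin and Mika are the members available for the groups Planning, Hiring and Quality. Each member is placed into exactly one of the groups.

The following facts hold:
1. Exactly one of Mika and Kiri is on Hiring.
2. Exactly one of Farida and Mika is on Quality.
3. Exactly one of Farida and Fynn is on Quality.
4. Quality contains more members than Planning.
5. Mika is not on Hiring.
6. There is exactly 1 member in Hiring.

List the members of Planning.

Planning = {Farida}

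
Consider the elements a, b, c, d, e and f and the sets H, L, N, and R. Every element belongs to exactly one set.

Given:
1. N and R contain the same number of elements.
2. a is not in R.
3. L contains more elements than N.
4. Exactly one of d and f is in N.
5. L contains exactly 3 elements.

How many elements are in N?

1

From (2): a ∉ R.
Suppose a ∈ N: no assignment then satisfies all the clues, so a ∉ N.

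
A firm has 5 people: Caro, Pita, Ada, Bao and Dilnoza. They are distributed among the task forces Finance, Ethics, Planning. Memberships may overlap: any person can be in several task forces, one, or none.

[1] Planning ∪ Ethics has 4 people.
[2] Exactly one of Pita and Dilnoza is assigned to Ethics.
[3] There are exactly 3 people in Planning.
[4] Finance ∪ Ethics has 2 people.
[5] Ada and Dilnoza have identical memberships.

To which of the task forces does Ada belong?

Ada: Planning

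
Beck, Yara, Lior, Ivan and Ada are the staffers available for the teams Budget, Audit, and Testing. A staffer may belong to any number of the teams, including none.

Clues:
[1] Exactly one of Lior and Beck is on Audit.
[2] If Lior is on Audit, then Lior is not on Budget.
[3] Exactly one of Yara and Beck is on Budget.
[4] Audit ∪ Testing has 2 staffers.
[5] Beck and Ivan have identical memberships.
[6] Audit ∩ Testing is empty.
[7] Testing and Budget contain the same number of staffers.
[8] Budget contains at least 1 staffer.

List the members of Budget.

Budget = {Yara}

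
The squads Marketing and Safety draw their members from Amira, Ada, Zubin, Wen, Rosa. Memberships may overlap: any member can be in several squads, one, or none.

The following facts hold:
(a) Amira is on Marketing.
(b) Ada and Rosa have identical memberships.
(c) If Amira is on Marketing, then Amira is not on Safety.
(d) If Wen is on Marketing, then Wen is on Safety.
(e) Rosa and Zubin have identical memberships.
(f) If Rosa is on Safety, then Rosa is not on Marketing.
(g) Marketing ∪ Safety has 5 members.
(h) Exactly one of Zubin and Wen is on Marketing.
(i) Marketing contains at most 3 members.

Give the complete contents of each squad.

From (a): Amira ∈ Marketing.
(c): Amira ∉ Safety.
Suppose Ada ∈ Marketing: no assignment then satisfies all the clues, so Ada ∉ Marketing.

Marketing = {Amira, Wen}; Safety = {Ada, Rosa, Wen, Zubin}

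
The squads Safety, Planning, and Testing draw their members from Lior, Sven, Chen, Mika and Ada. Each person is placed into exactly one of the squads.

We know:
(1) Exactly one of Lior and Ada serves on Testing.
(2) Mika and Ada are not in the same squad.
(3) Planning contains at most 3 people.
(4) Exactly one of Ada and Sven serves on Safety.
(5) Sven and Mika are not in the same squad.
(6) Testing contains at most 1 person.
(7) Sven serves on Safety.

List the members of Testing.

Testing = {Ada}

From (7): Sven ∈ Safety.
(4) (exactly one): Ada ∉ Safety.
(5): Mika ∉ Safety.
Suppose Lior ∈ Testing: no assignment then satisfies all the clues, so Lior ∉ Testing.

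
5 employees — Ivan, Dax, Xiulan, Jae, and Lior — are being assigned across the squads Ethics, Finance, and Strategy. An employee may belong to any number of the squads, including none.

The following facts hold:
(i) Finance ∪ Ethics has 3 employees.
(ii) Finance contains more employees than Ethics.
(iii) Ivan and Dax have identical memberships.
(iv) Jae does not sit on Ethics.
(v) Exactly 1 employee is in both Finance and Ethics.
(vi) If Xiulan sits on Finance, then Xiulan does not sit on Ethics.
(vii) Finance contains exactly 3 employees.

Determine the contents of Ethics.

From (iv): Jae ∉ Ethics.
Suppose Ivan ∈ Ethics: no assignment then satisfies all the clues, so Ivan ∉ Ethics.

Ethics = {Lior}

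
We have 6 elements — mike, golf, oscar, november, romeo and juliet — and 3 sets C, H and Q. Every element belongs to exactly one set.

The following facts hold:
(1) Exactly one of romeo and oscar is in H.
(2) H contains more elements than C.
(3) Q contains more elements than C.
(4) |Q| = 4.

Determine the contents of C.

C = {}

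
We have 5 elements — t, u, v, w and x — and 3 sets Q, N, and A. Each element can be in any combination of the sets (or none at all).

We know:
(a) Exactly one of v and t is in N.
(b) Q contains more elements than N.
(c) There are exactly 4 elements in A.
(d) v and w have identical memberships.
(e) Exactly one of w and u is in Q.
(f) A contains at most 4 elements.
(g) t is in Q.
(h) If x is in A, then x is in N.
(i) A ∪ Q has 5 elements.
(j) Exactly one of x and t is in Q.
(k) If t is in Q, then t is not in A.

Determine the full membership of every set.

Q = {t, v, w}; N = {t, x}; A = {u, v, w, x}

From (g): t ∈ Q.
(j) (exactly one): x ∉ Q.
(k): t ∉ A.
(c): only 4 candidates remain for A, so all are in.
(h): x ∈ N.
Suppose t ∉ N: no assignment then satisfies all the clues, so t ∈ N.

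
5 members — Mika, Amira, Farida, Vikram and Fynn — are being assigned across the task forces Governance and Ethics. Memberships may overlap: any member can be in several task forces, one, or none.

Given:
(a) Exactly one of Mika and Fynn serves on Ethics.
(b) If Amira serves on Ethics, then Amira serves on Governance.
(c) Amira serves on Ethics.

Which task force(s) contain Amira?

Amira: Ethics, Governance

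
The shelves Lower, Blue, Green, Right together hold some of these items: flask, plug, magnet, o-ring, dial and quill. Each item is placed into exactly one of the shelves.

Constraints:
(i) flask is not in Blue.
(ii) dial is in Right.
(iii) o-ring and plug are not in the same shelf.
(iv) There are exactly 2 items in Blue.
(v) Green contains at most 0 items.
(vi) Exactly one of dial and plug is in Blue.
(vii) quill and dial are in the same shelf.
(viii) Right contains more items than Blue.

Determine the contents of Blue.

Blue = {magnet, plug}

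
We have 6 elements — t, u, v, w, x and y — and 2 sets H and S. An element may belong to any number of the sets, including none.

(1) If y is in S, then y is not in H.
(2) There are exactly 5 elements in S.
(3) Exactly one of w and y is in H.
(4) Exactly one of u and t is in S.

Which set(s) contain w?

w: H, S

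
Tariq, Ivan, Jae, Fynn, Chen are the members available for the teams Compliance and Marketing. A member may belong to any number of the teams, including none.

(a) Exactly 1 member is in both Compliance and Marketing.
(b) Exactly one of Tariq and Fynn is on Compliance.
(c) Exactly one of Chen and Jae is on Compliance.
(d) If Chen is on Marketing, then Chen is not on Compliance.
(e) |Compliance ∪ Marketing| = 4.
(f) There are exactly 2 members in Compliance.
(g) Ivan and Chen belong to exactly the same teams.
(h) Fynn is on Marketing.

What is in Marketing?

Marketing = {Chen, Fynn, Ivan}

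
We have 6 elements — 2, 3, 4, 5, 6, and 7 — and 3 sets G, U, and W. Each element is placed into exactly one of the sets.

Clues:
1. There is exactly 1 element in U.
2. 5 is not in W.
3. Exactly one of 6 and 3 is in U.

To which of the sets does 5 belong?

From (2): 5 ∉ W.
Suppose 5 ∉ G: no assignment then satisfies all the clues, so 5 ∈ G.

5: G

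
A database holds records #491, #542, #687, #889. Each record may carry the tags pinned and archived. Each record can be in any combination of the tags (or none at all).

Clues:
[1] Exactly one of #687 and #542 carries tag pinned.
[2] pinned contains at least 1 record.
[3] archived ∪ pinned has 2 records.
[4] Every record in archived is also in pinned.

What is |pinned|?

2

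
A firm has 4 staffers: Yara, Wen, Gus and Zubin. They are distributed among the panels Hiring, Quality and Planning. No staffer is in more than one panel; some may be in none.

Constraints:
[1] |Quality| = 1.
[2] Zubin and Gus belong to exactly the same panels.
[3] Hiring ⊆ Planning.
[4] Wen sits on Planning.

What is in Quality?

Quality = {Yara}

From (4): Wen ∈ Planning.
Suppose Yara ∉ Quality: no assignment then satisfies all the clues, so Yara ∈ Quality.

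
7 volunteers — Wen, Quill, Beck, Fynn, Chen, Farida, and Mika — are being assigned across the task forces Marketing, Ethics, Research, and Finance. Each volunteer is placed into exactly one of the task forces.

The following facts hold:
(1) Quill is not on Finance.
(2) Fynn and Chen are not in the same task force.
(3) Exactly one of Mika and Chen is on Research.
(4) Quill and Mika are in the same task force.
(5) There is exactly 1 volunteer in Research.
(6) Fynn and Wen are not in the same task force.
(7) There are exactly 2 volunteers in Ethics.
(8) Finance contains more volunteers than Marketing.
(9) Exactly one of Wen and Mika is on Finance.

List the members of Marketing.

From (1): Quill ∉ Finance.
(4): Mika matches Quill: Mika ∉ Finance.
(9) (exactly one): Wen ∈ Finance.
(6): Fynn ∉ Finance.
Suppose Quill ∈ Marketing: no assignment then satisfies all the clues, so Quill ∉ Marketing.

Marketing = {Fynn}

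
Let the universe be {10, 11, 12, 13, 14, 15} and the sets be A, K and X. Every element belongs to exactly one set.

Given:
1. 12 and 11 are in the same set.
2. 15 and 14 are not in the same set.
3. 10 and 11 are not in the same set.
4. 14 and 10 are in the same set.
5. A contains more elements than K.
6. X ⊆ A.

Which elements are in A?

A = {11, 12, 13, 15}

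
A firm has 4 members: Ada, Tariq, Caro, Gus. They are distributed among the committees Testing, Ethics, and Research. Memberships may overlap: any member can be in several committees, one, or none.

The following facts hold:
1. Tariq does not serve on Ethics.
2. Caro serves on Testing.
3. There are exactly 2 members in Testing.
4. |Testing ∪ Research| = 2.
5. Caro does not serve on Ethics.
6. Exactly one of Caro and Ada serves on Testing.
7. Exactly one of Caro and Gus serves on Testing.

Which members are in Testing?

Testing = {Caro, Tariq}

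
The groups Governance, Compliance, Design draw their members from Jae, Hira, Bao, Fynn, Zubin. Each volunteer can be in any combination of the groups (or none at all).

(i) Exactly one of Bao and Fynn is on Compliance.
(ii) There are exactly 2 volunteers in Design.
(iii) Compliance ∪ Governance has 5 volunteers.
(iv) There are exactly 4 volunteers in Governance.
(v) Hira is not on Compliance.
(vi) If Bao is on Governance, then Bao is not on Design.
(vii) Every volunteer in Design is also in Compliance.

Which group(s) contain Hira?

Hira: Governance

From (v): Hira ∉ Compliance.
(vii) contrapositive: Hira ∉ Design.
Suppose Hira ∉ Governance: no assignment then satisfies all the clues, so Hira ∈ Governance.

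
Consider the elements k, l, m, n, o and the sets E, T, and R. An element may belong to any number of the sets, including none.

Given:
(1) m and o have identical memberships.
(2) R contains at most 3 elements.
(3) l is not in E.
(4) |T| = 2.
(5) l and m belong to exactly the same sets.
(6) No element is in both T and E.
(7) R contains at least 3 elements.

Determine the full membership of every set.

E = {}; T = {k, n}; R = {l, m, o}

From (3): l ∉ E.
(5): m matches l: m ∉ E.
(1): o matches m: o ∉ E.
Suppose k ∈ E: no assignment then satisfies all the clues, so k ∉ E.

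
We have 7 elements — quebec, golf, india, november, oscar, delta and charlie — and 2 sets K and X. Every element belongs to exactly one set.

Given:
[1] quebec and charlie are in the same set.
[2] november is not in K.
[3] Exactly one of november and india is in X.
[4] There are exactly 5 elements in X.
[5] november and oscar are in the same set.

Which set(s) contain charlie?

charlie: X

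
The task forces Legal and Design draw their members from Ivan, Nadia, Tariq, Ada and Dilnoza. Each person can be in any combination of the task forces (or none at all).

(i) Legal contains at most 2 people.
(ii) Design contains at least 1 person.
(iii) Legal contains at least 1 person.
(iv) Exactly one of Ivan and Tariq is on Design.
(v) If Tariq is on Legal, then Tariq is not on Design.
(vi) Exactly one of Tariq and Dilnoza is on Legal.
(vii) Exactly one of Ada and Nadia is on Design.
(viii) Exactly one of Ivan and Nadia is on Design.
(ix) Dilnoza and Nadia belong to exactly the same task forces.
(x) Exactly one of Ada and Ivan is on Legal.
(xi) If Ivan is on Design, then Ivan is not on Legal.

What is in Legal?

Legal = {Ada, Tariq}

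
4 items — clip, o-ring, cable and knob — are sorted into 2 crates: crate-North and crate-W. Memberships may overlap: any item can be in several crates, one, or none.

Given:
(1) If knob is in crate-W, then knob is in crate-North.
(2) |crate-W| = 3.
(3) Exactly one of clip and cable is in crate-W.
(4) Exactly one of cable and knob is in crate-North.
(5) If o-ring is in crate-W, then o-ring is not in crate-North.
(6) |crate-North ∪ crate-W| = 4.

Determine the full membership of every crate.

crate-North = {clip, knob}; crate-W = {cable, knob, o-ring}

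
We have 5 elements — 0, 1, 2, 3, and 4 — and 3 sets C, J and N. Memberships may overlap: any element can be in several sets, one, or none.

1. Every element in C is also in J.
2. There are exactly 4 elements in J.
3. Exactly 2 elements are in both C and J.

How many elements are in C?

2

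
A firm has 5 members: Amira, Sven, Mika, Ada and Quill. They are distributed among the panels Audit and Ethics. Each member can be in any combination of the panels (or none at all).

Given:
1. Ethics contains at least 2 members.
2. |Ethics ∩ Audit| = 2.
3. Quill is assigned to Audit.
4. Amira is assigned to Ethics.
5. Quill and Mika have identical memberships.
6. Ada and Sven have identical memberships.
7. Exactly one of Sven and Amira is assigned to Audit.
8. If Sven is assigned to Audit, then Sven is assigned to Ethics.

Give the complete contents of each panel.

Audit = {Ada, Mika, Quill, Sven}; Ethics = {Ada, Amira, Sven}

From (3): Quill ∈ Audit.
From (4): Amira ∈ Ethics.
(5): Mika matches Quill: Mika ∈ Audit.
Suppose Amira ∈ Audit: no assignment then satisfies all the clues, so Amira ∉ Audit.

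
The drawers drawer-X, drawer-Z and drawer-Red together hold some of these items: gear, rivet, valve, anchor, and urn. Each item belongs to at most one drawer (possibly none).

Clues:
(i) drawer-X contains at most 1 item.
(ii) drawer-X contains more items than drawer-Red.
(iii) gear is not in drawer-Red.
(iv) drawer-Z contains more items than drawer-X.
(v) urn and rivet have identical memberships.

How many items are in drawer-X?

1

From (iii): gear ∉ drawer-Red.
Suppose rivet ∈ drawer-X: no assignment then satisfies all the clues, so rivet ∉ drawer-X.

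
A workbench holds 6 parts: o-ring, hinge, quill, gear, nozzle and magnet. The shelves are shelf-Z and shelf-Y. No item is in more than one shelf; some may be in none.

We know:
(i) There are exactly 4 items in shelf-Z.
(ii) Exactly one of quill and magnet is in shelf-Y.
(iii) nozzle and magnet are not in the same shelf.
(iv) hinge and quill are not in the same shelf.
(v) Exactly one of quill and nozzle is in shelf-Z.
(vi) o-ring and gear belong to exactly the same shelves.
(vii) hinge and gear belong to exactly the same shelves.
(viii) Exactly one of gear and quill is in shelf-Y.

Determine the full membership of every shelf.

shelf-Z = {gear, hinge, nozzle, o-ring}; shelf-Y = {quill}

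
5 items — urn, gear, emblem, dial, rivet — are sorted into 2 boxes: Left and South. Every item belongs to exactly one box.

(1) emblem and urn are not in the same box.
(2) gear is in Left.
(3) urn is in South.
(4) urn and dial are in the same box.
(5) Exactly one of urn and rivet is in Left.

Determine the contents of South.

South = {dial, urn}

From (2): gear ∈ Left.
From (3): urn ∈ South.
(1): emblem ∉ South.
(4): dial matches urn: dial ∉ Left.
(4): dial matches urn: dial ∈ South.
(5) (exactly one): rivet ∈ Left.
Only one box left: emblem ∈ Left.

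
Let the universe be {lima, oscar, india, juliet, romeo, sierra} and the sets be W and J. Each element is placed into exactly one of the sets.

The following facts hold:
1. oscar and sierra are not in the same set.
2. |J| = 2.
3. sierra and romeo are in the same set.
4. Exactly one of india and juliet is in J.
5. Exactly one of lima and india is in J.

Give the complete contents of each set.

W = {juliet, lima, romeo, sierra}; J = {india, oscar}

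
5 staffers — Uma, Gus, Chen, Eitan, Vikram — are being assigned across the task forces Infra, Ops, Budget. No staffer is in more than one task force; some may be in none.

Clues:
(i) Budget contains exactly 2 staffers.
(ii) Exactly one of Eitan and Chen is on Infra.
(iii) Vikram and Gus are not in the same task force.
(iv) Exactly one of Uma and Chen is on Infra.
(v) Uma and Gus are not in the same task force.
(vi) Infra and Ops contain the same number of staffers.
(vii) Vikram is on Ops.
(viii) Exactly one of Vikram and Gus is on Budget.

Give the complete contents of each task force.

Infra = {Chen}; Ops = {Vikram}; Budget = {Eitan, Gus}

From (vii): Vikram ∈ Ops.
(iii): Gus ∉ Ops.
(viii) (exactly one): Gus ∈ Budget.
(v): Uma ∉ Budget.
Suppose Uma ∈ Infra: no assignment then satisfies all the clues, so Uma ∉ Infra.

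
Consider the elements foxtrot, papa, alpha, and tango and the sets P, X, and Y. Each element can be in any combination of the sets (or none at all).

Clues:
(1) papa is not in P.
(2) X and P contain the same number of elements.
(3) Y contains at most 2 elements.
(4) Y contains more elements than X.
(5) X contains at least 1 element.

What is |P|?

1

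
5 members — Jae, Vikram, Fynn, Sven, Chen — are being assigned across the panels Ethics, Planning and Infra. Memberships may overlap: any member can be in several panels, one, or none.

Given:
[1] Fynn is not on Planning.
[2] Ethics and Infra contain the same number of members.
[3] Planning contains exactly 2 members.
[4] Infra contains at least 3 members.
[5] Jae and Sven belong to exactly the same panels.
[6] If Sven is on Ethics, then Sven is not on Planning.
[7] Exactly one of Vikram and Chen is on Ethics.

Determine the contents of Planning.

Planning = {Chen, Vikram}

From (1): Fynn ∉ Planning.
Suppose Jae ∈ Planning: no assignment then satisfies all the clues, so Jae ∉ Planning.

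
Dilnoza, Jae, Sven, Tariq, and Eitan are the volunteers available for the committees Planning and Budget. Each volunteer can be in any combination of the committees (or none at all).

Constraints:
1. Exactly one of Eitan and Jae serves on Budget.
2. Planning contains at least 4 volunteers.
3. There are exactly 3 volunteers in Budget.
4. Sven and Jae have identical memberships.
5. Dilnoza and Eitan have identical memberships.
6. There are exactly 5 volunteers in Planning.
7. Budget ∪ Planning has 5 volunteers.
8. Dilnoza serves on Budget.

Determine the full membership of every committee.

From (8): Dilnoza ∈ Budget.
(5): Eitan matches Dilnoza: Eitan ∈ Budget.
(6): only 5 candidates remain for Planning, so all are in.
(1) (exactly one): Jae ∉ Budget.
(4): Sven matches Jae: Sven ∉ Budget.
(3): only 3 candidates remain for Budget, so all are in.

Planning = {Dilnoza, Eitan, Jae, Sven, Tariq}; Budget = {Dilnoza, Eitan, Tariq}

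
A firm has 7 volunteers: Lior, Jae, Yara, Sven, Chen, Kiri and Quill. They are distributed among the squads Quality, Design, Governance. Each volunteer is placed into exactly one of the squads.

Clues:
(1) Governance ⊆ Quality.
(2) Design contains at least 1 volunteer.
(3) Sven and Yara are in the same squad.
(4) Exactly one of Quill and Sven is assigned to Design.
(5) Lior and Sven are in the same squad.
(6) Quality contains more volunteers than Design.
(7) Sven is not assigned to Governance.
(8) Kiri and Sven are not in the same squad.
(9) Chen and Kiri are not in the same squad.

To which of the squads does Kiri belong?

Kiri: Design

From (7): Sven ∉ Governance.
(3): Yara matches Sven: Yara ∉ Governance.
(5): Lior matches Sven: Lior ∉ Governance.
Suppose Kiri ∈ Quality: no assignment then satisfies all the clues, so Kiri ∉ Quality.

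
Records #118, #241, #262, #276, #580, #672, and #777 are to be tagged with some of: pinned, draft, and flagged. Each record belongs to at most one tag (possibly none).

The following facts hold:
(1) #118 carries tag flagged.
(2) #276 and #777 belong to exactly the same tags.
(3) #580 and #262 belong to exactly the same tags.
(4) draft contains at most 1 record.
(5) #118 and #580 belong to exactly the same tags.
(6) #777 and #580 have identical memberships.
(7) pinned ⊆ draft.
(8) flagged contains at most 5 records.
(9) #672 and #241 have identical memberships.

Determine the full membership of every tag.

pinned = {}; draft = {}; flagged = {#118, #262, #276, #580, #777}

From (1): #118 ∈ flagged.
(5): #580 matches #118: #580 ∉ pinned.
(5): #580 matches #118: #580 ∉ draft.
(5): #580 matches #118: #580 ∈ flagged.
(6): #777 matches #580: #777 ∉ pinned.
(6): #777 matches #580: #777 ∉ draft.
(6): #777 matches #580: #777 ∈ flagged.
(2): #276 matches #777: #276 ∉ pinned.
(2): #276 matches #777: #276 ∉ draft.
(2): #276 matches #777: #276 ∈ flagged.
(3): #262 matches #580: #262 ∉ pinned.
Suppose #241 ∈ pinned: no assignment then satisfies all the clues, so #241 ∉ pinned.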